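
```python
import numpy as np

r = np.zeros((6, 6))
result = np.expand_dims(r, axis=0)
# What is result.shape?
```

(1, 6, 6)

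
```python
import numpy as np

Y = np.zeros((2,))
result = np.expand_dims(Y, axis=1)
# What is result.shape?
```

(2, 1)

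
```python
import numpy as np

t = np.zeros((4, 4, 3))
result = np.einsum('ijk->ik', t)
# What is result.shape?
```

(4, 3)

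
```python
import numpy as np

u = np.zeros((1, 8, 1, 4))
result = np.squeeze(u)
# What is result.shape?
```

(8, 4)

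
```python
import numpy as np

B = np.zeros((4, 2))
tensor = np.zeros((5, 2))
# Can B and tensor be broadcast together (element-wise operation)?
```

No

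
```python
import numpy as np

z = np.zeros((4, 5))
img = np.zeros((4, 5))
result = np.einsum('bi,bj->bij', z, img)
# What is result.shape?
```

(4, 5, 5)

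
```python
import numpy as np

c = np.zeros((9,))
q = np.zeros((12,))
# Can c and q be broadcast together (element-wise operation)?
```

No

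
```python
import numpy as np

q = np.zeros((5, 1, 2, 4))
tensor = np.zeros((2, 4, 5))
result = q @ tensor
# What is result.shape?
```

(5, 2, 2, 5)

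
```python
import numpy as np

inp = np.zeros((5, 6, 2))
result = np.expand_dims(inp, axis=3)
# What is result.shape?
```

(5, 6, 2, 1)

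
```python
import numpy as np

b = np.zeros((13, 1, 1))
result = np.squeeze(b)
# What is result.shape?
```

(13,)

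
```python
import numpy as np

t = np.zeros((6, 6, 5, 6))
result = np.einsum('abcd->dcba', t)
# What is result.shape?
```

(6, 5, 6, 6)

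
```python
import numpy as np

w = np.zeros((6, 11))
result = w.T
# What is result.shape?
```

(11, 6)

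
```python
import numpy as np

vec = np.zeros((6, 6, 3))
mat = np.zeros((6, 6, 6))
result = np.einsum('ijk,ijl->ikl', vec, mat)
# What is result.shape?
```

(6, 3, 6)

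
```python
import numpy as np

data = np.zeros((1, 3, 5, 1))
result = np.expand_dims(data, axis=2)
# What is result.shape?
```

(1, 3, 1, 5, 1)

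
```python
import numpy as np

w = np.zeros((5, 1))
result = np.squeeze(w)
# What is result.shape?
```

(5,)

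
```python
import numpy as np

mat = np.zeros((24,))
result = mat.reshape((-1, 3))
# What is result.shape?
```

(8, 3)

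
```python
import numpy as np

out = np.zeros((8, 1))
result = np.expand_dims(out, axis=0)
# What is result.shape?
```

(1, 8, 1)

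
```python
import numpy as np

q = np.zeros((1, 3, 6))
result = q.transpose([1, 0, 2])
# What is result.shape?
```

(3, 1, 6)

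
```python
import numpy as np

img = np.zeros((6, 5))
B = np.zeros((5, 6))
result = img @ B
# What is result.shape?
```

(6, 6)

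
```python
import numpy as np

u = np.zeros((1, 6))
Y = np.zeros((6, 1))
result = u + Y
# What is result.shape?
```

(6, 6)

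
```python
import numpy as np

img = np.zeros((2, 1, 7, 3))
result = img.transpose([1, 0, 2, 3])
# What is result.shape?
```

(1, 2, 7, 3)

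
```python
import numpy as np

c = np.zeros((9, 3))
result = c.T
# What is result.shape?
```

(3, 9)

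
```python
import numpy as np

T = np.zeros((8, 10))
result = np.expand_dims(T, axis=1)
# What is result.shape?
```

(8, 1, 10)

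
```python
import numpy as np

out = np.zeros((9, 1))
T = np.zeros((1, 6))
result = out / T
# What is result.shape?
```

(9, 6)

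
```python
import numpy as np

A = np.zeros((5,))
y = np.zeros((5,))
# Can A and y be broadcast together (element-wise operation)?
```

Yes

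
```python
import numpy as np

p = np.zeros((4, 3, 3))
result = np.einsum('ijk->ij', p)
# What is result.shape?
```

(4, 3)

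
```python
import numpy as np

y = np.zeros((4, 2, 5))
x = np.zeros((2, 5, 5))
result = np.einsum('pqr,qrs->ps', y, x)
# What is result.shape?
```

(4, 5)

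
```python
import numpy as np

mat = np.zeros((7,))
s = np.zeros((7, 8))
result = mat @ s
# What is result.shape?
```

(8,)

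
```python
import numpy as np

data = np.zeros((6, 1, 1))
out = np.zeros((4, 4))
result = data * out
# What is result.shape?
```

(6, 4, 4)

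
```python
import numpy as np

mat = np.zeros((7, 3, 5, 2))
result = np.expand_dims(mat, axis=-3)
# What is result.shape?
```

(7, 3, 1, 5, 2)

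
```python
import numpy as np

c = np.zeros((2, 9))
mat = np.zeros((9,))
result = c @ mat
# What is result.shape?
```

(2,)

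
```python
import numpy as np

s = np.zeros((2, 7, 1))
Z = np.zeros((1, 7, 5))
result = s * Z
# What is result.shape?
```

(2, 7, 5)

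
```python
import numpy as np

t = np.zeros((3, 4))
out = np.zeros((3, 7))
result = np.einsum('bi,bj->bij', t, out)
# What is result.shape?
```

(3, 4, 7)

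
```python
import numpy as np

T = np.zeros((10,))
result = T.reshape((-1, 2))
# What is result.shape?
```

(5, 2)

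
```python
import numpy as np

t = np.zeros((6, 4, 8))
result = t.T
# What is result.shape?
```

(8, 4, 6)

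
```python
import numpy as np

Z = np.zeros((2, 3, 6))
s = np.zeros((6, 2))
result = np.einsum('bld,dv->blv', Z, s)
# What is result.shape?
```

(2, 3, 2)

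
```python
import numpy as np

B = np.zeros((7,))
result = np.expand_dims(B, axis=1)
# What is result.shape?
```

(7, 1)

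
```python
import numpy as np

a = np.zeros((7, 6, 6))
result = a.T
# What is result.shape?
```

(6, 6, 7)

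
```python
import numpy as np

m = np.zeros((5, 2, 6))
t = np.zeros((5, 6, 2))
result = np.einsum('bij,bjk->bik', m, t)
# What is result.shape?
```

(5, 2, 2)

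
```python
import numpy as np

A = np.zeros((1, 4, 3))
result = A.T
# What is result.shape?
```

(3, 4, 1)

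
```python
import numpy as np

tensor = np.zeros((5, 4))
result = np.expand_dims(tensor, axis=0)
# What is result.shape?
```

(1, 5, 4)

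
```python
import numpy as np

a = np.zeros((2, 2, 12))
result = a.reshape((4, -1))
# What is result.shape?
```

(4, 12)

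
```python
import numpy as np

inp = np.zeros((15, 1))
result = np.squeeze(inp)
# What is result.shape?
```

(15,)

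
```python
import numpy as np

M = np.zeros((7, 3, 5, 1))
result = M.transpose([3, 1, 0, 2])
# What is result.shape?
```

(1, 3, 7, 5)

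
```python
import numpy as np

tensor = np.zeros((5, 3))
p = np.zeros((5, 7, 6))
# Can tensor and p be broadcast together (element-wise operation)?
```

No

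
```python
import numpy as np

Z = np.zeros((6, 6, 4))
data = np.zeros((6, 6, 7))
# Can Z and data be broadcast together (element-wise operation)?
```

No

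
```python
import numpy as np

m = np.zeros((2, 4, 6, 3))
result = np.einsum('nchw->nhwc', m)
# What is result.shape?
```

(2, 6, 3, 4)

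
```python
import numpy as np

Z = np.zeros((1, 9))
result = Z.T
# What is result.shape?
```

(9, 1)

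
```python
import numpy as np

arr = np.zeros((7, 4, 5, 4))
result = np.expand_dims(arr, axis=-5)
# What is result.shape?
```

(1, 7, 4, 5, 4)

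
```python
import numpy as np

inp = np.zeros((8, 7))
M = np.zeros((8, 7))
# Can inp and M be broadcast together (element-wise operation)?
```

Yes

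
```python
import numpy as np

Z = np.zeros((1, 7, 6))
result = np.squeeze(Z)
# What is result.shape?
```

(7, 6)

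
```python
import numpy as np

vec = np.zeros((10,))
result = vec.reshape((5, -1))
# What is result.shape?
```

(5, 2)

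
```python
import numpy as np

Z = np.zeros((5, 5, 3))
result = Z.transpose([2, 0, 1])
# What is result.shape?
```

(3, 5, 5)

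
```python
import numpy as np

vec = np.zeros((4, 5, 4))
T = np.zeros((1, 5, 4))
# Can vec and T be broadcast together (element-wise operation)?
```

Yes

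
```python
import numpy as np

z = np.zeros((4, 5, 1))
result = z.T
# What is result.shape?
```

(1, 5, 4)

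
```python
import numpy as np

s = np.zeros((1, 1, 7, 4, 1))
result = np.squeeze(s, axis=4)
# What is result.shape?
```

(1, 1, 7, 4)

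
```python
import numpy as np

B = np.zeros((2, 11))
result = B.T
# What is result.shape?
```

(11, 2)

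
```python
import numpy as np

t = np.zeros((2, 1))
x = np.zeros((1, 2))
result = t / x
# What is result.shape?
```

(2, 2)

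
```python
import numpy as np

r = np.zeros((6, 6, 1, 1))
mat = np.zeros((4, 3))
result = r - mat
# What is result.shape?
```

(6, 6, 4, 3)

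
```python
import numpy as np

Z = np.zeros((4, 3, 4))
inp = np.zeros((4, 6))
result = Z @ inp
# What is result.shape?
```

(4, 3, 6)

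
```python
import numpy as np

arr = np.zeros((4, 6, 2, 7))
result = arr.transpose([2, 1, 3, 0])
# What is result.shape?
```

(2, 6, 7, 4)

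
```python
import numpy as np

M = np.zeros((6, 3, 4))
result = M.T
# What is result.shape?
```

(4, 3, 6)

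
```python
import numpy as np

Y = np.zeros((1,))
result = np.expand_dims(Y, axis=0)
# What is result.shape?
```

(1, 1)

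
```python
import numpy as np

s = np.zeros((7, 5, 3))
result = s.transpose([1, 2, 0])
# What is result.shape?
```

(5, 3, 7)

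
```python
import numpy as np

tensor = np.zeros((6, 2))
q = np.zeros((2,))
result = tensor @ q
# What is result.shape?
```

(6,)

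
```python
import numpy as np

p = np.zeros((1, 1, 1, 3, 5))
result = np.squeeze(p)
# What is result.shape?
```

(3, 5)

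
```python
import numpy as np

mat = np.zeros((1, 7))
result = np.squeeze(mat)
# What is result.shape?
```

(7,)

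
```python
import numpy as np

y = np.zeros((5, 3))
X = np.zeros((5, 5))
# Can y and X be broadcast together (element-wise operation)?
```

No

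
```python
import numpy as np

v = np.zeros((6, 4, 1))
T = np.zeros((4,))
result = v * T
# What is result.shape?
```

(6, 4, 4)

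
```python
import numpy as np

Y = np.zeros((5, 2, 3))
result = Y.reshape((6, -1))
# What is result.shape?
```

(6, 5)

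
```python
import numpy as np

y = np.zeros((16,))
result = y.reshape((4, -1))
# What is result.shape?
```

(4, 4)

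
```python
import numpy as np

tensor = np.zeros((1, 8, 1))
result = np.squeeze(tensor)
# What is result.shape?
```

(8,)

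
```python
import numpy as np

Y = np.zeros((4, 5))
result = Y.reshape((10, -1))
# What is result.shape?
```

(10, 2)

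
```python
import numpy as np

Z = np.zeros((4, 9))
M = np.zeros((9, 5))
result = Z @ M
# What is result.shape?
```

(4, 5)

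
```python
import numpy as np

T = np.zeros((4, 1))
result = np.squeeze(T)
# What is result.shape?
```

(4,)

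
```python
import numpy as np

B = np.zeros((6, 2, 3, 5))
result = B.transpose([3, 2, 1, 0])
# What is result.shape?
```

(5, 3, 2, 6)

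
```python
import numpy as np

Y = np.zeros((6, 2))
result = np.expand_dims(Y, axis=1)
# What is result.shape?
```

(6, 1, 2)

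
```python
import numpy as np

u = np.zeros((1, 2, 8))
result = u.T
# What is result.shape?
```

(8, 2, 1)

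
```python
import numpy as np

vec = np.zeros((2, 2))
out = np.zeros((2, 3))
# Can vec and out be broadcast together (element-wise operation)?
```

No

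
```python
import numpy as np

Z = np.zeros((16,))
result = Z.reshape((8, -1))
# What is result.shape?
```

(8, 2)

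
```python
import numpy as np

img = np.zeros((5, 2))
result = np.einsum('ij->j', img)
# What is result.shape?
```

(2,)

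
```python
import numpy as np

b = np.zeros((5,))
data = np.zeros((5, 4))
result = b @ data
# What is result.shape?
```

(4,)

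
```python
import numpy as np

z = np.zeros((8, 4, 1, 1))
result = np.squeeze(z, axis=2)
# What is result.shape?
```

(8, 4, 1)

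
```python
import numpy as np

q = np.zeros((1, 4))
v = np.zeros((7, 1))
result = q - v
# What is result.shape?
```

(7, 4)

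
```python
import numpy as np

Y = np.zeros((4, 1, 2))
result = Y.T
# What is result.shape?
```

(2, 1, 4)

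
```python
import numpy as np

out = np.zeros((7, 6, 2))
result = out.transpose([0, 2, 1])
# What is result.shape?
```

(7, 2, 6)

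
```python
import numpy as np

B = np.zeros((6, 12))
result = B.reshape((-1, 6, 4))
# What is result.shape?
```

(3, 6, 4)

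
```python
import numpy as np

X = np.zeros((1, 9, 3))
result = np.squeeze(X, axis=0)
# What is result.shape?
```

(9, 3)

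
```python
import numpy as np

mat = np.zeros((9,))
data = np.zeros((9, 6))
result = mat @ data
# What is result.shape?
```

(6,)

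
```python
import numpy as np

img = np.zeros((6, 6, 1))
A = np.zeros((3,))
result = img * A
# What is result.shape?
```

(6, 6, 3)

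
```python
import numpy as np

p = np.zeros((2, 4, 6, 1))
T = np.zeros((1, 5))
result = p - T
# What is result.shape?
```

(2, 4, 6, 5)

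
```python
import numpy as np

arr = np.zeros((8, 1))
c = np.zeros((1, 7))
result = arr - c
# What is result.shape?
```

(8, 7)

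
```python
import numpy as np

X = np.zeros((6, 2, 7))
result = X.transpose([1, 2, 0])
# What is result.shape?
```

(2, 7, 6)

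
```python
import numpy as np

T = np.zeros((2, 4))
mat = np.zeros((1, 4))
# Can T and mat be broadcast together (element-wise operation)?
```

Yes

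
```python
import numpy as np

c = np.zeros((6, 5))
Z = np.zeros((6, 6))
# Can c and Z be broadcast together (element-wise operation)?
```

No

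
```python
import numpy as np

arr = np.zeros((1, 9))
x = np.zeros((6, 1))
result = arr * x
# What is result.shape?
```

(6, 9)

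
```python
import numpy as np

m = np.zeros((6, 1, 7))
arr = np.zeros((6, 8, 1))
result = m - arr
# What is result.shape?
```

(6, 8, 7)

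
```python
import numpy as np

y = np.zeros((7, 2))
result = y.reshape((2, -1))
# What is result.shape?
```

(2, 7)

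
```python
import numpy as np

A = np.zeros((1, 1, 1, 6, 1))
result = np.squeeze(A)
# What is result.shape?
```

(6,)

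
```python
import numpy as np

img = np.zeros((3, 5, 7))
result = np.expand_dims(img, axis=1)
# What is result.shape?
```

(3, 1, 5, 7)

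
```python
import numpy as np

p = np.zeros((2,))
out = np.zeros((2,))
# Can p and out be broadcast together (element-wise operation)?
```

Yes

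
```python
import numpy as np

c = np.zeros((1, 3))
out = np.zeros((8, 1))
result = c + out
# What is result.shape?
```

(8, 3)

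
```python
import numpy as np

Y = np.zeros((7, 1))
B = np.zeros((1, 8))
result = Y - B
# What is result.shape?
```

(7, 8)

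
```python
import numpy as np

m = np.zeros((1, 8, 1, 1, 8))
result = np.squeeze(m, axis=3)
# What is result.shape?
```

(1, 8, 1, 8)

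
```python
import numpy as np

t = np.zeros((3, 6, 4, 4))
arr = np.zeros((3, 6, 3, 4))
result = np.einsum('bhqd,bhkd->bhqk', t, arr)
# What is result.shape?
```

(3, 6, 4, 3)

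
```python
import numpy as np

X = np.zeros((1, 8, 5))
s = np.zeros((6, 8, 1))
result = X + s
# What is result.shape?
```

(6, 8, 5)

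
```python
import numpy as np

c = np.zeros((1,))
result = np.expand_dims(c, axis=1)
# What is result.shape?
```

(1, 1)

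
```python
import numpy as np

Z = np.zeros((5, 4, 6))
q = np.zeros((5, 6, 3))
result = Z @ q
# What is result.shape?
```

(5, 4, 3)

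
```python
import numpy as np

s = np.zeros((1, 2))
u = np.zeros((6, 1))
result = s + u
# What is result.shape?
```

(6, 2)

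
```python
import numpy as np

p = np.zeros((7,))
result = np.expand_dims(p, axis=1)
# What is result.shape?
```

(7, 1)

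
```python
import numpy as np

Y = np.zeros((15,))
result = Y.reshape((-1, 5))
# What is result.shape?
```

(3, 5)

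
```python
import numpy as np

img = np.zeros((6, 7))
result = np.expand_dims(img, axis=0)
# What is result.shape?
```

(1, 6, 7)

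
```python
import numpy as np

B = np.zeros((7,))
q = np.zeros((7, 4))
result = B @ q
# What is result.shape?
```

(4,)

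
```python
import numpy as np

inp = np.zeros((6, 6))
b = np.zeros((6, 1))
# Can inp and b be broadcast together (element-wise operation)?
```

Yes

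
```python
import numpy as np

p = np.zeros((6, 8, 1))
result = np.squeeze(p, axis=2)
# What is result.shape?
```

(6, 8)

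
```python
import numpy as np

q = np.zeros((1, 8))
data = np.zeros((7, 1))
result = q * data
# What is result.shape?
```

(7, 8)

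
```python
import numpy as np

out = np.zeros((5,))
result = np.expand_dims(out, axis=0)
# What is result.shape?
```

(1, 5)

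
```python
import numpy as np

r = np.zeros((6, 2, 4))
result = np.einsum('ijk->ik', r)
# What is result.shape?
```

(6, 4)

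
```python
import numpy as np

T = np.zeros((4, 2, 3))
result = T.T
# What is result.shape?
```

(3, 2, 4)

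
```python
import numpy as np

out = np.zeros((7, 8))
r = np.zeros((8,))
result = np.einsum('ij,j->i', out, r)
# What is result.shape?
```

(7,)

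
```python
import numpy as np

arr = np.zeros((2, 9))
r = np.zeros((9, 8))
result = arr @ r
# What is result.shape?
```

(2, 8)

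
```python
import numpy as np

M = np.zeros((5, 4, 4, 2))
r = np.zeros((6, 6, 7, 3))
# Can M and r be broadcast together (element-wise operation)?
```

No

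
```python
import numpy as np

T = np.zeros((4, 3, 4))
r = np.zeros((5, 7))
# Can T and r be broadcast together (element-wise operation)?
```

No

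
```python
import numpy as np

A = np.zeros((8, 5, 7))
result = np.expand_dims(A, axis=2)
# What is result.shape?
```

(8, 5, 1, 7)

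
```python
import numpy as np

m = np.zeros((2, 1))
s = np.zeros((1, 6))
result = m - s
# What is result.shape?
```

(2, 6)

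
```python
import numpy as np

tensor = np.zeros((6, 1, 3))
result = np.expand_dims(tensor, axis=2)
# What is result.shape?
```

(6, 1, 1, 3)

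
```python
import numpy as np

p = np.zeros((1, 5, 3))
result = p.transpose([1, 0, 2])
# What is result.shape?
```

(5, 1, 3)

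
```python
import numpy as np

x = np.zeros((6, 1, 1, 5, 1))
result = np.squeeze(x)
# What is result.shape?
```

(6, 5)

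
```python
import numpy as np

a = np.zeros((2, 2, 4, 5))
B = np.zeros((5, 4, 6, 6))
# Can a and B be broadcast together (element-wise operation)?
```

No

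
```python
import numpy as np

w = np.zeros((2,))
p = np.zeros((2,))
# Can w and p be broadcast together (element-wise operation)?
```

Yes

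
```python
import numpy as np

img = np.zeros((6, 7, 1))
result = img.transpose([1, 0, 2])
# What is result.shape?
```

(7, 6, 1)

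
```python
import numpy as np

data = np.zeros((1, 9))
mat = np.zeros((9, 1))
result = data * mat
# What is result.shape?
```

(9, 9)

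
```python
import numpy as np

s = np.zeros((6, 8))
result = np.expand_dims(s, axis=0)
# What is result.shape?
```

(1, 6, 8)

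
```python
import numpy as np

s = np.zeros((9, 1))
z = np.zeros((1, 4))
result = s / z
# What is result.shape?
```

(9, 4)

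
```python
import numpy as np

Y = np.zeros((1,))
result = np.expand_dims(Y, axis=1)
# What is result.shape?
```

(1, 1)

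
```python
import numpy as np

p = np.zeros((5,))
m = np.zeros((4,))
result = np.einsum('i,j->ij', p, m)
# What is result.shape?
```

(5, 4)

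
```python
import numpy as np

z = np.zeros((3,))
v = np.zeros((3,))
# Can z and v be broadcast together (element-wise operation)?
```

Yes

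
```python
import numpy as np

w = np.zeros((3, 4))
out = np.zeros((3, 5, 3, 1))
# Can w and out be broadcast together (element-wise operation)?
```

Yes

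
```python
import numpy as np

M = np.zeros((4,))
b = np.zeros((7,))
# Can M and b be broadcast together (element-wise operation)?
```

No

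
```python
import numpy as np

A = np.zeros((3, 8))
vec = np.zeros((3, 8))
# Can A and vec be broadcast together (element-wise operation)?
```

Yes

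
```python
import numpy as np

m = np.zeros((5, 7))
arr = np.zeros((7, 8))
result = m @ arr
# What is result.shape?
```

(5, 8)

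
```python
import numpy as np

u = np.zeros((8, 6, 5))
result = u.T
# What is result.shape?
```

(5, 6, 8)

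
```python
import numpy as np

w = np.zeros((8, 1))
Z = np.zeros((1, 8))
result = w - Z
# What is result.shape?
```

(8, 8)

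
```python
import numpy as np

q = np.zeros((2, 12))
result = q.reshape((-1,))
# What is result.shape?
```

(24,)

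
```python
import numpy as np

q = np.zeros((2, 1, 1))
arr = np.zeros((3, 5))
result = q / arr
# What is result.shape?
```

(2, 3, 5)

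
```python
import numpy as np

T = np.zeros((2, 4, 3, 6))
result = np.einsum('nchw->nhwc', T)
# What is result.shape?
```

(2, 3, 6, 4)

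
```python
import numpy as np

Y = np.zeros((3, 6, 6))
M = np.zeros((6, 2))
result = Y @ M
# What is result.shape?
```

(3, 6, 2)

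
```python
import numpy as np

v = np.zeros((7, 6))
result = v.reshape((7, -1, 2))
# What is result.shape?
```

(7, 3, 2)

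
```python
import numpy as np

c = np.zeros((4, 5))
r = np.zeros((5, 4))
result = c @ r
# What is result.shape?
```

(4, 4)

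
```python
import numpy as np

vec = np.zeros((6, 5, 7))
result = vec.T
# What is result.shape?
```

(7, 5, 6)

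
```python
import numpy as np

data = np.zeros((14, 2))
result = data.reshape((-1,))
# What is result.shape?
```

(28,)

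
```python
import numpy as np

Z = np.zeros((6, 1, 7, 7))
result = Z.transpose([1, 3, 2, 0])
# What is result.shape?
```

(1, 7, 7, 6)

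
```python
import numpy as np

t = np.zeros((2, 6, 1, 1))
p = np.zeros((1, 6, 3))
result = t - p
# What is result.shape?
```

(2, 6, 6, 3)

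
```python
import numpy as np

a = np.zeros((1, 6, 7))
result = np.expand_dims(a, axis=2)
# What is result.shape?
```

(1, 6, 1, 7)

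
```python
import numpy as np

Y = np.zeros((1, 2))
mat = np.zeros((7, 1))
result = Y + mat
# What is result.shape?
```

(7, 2)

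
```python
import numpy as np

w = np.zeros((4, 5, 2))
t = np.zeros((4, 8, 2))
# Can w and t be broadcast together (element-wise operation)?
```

No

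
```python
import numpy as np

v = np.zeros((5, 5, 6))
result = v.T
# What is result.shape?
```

(6, 5, 5)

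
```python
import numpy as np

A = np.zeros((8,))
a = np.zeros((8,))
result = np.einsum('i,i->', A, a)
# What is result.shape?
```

()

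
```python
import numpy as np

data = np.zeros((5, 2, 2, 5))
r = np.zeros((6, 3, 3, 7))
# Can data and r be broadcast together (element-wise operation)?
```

No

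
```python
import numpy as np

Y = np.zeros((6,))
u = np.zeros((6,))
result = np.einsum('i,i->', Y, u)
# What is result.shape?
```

()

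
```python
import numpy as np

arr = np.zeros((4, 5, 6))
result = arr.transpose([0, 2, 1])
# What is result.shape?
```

(4, 6, 5)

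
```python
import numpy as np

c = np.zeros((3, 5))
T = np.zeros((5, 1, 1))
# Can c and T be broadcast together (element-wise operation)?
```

Yes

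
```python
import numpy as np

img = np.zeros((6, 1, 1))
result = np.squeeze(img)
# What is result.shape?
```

(6,)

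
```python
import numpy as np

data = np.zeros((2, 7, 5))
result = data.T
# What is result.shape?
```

(5, 7, 2)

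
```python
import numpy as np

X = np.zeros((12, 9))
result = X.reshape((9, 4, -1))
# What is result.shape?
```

(9, 4, 3)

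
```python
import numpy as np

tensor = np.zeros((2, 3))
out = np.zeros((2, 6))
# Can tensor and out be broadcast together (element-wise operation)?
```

No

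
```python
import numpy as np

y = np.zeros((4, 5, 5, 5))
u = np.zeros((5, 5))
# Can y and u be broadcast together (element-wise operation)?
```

Yes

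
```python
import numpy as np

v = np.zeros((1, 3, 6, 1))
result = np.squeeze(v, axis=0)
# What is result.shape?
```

(3, 6, 1)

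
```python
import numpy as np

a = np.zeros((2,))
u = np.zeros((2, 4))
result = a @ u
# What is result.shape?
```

(4,)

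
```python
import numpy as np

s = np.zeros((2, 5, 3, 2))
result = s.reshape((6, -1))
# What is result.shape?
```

(6, 10)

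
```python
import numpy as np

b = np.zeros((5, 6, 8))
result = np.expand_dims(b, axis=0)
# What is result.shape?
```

(1, 5, 6, 8)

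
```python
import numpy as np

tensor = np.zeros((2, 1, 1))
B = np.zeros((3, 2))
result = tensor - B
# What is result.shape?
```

(2, 3, 2)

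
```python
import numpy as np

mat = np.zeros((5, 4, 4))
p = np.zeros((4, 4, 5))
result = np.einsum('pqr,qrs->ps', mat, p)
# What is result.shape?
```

(5, 5)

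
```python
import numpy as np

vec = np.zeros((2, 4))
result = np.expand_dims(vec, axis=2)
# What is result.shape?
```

(2, 4, 1)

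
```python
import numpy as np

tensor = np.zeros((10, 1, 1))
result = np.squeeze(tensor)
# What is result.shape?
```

(10,)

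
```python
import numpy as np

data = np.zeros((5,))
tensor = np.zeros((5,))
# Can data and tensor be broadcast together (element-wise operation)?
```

Yes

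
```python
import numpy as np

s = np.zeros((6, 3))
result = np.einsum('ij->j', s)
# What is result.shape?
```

(3,)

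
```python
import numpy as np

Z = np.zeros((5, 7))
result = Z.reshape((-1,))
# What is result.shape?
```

(35,)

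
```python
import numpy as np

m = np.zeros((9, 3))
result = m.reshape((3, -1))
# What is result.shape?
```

(3, 9)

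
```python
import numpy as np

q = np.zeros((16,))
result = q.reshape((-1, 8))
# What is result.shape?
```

(2, 8)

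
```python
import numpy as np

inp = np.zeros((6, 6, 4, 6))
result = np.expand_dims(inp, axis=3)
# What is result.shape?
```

(6, 6, 4, 1, 6)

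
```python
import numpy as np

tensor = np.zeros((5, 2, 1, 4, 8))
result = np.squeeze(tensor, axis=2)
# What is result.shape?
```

(5, 2, 4, 8)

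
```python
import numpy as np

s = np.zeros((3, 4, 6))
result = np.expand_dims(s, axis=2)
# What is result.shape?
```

(3, 4, 1, 6)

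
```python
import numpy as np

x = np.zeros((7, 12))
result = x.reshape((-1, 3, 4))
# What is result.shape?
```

(7, 3, 4)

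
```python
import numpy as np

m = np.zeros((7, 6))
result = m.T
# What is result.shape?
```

(6, 7)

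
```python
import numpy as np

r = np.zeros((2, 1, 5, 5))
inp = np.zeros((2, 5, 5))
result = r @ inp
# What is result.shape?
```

(2, 2, 5, 5)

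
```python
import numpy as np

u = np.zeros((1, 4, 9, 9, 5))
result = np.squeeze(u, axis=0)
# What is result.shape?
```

(4, 9, 9, 5)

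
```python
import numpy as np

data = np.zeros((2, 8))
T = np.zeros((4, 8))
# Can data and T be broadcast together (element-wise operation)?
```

No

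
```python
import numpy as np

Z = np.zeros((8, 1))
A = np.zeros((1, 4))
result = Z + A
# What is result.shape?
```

(8, 4)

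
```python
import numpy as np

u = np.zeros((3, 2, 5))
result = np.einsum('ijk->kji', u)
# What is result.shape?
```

(5, 2, 3)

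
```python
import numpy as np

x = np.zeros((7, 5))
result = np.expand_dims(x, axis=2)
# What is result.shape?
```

(7, 5, 1)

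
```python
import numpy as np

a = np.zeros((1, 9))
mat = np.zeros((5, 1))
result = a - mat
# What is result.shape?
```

(5, 9)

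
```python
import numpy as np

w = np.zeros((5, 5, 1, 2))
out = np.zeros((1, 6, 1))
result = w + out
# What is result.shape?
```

(5, 5, 6, 2)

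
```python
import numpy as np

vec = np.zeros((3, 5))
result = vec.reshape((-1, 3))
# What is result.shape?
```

(5, 3)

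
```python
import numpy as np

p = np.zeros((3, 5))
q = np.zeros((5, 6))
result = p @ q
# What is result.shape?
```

(3, 6)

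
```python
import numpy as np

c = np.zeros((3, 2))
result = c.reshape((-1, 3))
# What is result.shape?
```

(2, 3)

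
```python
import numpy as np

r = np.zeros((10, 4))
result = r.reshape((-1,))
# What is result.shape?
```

(40,)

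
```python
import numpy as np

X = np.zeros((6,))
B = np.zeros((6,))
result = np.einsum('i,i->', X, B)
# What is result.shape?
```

()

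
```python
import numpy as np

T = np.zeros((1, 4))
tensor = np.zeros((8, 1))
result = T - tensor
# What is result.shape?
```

(8, 4)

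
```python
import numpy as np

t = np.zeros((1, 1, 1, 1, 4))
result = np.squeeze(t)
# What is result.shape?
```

(4,)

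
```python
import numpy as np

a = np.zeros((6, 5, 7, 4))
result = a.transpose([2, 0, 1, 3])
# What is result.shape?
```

(7, 6, 5, 4)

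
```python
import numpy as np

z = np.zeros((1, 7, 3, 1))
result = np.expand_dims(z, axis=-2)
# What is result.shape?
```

(1, 7, 3, 1, 1)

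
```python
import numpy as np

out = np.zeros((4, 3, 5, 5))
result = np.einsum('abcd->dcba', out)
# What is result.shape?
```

(5, 5, 3, 4)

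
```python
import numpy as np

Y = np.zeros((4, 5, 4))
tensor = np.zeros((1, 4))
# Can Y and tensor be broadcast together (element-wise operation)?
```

Yes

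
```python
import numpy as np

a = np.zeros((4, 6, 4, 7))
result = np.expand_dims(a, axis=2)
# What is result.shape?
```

(4, 6, 1, 4, 7)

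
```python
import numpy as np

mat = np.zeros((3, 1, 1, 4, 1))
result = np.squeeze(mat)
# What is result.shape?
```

(3, 4)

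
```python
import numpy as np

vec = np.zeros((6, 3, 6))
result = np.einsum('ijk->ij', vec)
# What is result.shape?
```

(6, 3)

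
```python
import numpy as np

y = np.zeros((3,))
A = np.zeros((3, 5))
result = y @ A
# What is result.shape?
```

(5,)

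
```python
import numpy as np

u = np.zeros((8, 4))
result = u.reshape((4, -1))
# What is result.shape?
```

(4, 8)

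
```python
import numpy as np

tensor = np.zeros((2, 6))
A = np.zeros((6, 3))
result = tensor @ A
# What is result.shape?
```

(2, 3)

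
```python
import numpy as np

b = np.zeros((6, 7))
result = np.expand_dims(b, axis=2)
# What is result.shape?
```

(6, 7, 1)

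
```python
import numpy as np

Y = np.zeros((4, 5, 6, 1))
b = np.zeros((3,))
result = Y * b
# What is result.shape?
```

(4, 5, 6, 3)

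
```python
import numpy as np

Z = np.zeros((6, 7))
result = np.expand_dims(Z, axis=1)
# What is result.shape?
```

(6, 1, 7)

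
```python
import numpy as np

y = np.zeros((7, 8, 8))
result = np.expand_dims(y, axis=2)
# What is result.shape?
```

(7, 8, 1, 8)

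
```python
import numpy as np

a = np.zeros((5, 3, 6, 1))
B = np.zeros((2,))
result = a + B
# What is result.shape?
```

(5, 3, 6, 2)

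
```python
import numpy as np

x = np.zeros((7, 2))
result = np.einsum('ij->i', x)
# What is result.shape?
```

(7,)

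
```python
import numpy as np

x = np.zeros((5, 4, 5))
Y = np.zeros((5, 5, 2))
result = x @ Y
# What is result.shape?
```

(5, 4, 2)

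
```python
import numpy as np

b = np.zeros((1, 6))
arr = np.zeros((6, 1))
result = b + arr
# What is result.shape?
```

(6, 6)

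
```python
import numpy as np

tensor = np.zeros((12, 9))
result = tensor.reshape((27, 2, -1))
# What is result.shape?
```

(27, 2, 2)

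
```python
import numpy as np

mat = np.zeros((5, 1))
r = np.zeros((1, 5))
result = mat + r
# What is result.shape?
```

(5, 5)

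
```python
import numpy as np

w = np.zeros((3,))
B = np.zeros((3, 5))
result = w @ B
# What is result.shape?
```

(5,)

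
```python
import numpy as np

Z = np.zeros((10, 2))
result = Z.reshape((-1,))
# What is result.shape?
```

(20,)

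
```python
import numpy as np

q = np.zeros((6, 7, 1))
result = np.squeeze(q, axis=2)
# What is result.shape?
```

(6, 7)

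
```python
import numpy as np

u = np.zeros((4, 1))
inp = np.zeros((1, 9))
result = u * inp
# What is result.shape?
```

(4, 9)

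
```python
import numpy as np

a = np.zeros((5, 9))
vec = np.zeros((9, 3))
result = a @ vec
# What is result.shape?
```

(5, 3)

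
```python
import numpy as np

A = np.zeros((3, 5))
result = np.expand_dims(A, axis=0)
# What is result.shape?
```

(1, 3, 5)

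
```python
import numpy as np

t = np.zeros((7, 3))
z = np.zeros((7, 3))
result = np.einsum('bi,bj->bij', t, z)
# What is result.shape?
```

(7, 3, 3)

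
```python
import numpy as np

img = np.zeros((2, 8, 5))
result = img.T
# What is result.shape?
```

(5, 8, 2)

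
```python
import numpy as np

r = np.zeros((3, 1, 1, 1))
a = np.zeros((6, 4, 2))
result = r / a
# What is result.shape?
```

(3, 6, 4, 2)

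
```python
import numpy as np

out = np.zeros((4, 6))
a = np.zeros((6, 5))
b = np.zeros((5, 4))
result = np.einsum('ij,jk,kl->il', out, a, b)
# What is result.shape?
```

(4, 4)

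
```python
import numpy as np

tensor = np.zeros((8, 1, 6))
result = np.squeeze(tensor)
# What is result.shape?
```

(8, 6)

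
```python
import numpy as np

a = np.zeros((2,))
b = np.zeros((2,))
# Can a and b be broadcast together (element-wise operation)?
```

Yes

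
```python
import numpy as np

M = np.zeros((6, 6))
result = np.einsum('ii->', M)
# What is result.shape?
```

()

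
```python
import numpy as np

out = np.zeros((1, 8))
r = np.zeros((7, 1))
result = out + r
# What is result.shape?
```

(7, 8)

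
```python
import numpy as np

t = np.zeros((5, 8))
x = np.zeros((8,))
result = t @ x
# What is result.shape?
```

(5,)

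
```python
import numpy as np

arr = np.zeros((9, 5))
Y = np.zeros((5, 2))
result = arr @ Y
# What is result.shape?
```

(9, 2)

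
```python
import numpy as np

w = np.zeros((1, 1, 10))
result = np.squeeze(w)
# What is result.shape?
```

(10,)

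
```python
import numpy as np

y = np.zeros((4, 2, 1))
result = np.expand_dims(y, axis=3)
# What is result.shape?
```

(4, 2, 1, 1)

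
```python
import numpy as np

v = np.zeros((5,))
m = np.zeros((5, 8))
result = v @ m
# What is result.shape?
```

(8,)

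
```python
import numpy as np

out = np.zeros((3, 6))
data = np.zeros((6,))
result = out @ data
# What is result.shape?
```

(3,)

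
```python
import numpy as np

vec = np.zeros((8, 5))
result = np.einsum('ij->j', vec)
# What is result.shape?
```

(5,)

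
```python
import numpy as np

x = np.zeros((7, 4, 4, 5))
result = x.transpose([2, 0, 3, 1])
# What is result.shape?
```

(4, 7, 5, 4)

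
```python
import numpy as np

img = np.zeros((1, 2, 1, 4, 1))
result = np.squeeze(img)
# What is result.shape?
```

(2, 4)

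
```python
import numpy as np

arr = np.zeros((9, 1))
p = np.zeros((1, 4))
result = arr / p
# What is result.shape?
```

(9, 4)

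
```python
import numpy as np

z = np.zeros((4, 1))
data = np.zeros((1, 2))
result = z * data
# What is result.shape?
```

(4, 2)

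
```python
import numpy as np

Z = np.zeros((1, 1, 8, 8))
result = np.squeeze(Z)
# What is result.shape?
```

(8, 8)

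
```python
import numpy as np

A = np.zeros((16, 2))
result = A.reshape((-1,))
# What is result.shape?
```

(32,)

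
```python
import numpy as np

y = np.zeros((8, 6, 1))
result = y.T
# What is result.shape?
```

(1, 6, 8)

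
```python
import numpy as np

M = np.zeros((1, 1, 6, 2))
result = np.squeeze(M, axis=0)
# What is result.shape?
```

(1, 6, 2)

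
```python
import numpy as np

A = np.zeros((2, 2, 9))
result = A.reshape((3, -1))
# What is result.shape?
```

(3, 12)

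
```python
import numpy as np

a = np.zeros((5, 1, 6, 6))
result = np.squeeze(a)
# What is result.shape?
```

(5, 6, 6)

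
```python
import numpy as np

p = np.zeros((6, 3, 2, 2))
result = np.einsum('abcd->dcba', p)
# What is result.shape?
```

(2, 2, 3, 6)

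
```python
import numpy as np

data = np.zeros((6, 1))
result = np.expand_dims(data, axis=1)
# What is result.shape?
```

(6, 1, 1)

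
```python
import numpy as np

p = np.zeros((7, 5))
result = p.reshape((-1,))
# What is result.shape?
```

(35,)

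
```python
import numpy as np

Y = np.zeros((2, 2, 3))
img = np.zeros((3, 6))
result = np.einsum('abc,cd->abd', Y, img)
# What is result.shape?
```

(2, 2, 6)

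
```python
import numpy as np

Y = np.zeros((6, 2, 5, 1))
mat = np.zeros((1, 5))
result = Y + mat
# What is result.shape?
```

(6, 2, 5, 5)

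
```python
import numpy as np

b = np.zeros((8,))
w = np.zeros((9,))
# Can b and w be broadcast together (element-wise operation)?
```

No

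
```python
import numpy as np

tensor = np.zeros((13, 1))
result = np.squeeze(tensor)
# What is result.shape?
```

(13,)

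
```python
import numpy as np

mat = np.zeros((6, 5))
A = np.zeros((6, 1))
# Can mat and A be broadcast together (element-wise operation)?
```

Yes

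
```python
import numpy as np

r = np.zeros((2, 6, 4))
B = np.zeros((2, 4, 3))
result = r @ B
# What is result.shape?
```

(2, 6, 3)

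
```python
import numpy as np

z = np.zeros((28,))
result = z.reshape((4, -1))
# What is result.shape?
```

(4, 7)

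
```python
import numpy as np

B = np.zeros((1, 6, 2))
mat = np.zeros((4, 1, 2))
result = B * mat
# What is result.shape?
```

(4, 6, 2)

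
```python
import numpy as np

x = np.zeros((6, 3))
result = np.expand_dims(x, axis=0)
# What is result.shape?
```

(1, 6, 3)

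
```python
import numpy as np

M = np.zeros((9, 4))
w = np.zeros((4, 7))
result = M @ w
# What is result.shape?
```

(9, 7)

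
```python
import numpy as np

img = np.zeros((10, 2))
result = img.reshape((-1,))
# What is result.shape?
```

(20,)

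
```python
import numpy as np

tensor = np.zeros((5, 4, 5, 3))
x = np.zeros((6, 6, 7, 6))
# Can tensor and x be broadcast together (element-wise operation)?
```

No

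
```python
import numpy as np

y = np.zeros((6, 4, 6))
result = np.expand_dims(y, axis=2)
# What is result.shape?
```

(6, 4, 1, 6)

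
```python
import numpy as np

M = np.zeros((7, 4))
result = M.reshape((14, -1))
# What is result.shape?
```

(14, 2)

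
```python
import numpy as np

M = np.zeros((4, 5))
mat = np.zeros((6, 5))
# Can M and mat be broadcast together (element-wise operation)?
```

No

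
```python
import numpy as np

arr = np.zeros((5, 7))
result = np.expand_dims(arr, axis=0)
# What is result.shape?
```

(1, 5, 7)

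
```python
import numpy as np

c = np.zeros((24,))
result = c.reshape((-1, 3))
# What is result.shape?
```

(8, 3)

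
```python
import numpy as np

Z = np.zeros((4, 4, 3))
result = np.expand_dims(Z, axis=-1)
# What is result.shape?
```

(4, 4, 3, 1)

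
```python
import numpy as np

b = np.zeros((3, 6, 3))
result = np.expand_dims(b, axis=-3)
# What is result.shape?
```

(3, 1, 6, 3)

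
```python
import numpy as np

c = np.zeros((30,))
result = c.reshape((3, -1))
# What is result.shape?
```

(3, 10)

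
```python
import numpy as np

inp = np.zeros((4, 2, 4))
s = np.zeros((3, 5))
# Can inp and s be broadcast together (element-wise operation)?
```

No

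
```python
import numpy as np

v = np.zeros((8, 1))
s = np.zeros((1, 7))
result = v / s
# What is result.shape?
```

(8, 7)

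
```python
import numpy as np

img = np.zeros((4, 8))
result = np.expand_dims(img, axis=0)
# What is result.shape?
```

(1, 4, 8)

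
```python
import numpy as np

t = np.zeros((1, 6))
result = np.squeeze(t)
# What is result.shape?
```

(6,)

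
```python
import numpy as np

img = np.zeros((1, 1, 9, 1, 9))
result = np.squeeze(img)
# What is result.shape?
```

(9, 9)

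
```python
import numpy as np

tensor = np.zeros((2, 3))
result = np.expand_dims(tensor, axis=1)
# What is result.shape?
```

(2, 1, 3)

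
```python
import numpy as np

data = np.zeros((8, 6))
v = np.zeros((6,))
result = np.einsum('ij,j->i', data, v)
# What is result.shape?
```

(8,)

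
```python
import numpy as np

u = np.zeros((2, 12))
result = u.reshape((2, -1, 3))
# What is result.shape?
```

(2, 4, 3)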